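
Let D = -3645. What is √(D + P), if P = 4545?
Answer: 30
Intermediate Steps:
√(D + P) = √(-3645 + 4545) = √900 = 30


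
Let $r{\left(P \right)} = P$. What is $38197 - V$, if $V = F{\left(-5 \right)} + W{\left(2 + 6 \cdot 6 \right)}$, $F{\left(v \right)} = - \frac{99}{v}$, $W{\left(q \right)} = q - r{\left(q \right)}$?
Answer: $\frac{190886}{5} \approx 38177.0$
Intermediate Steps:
$W{\left(q \right)} = 0$ ($W{\left(q \right)} = q - q = 0$)
$V = \frac{99}{5}$ ($V = - \frac{99}{-5} + 0 = \left(-99\right) \left(- \frac{1}{5}\right) + 0 = \frac{99}{5} + 0 = \frac{99}{5} \approx 19.8$)
$38197 - V = 38197 - \frac{99}{5} = \frac{190886}{5}$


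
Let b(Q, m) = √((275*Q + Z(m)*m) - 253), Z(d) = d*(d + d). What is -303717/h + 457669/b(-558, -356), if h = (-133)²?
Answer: -303717/17689 - 457669*I*√90389735/90389735 ≈ -17.17 - 48.138*I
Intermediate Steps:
h = 17689
Z(d) = 2*d² (Z(d) = d*(2*d) = 2*d²)
b(Q, m) = √(-253 + 2*m³ + 275*Q) (b(Q, m) = √((275*Q + (2*m²)*m) - 253) = √((275*Q + 2*m³) - 253) = √((2*m³ + 275*Q) - 253) = √(-253 + 2*m³ + 275*Q))
-303717/h + 457669/b(-558, -356) = -303717/17689 + 457669/(√(-253 + 2*(-356)³ + 275*(-558))) = -303717*1/17689 + 457669/(√(-253 + 2*(-45118016) - 153450)) = -303717/17689 + 457669/(√(-253 - 90236032 - 153450)) = -303717/17689 + 457669/(√(-90389735)) = -303717/17689 + 457669/((I*√90389735)) = -303717/17689 + 457669*(-I*√90389735/90389735) = -303717/17689 - 457669*I*√90389735/90389735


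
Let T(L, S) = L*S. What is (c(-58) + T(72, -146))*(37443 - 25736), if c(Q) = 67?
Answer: -122279615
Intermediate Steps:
(c(-58) + T(72, -146))*(37443 - 25736) = (67 + 72*(-146))*(37443 - 25736) = (67 - 10512)*11707 = -10445*11707 = -122279615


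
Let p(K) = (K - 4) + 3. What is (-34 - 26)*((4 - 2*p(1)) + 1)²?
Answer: -1500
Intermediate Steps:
p(K) = -1 + K (p(K) = (-4 + K) + 3 = -1 + K)
(-34 - 26)*((4 - 2*p(1)) + 1)² = (-34 - 26)*((4 - 2*(-1 + 1)) + 1)² = -60*((4 - 2*0) + 1)² = -60*((4 + 0) + 1)² = -60*(4 + 1)² = -60*5² = -60*25 = -1500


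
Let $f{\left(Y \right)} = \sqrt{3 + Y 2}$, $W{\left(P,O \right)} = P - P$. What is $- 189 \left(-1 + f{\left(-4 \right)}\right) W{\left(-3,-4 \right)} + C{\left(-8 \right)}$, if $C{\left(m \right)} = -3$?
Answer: $-3$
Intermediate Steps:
$W{\left(P,O \right)} = 0$
$f{\left(Y \right)} = \sqrt{3 + 2 Y}$
$- 189 \left(-1 + f{\left(-4 \right)}\right) W{\left(-3,-4 \right)} + C{\left(-8 \right)} = - 189 \left(-1 + \sqrt{3 + 2 \left(-4\right)}\right) 0 - 3 = - 189 \left(-1 + \sqrt{3 - 8}\right) 0 - 3 = - 189 \left(-1 + \sqrt{-5}\right) 0 - 3 = - 189 \left(-1 + i \sqrt{5}\right) 0 - 3 = \left(-189\right) 0 - 3 = 0 - 3 = -3$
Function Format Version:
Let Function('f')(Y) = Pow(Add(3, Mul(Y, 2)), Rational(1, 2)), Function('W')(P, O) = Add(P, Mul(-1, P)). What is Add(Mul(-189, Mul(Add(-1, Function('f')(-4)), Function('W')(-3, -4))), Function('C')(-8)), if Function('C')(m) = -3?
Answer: -3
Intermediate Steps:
Function('W')(P, O) = 0
Function('f')(Y) = Pow(Add(3, Mul(2, Y)), Rational(1, 2))
Add(Mul(-189, Mul(Add(-1, Function('f')(-4)), Function('W')(-3, -4))), Function('C')(-8)) = Add(Mul(-189, Mul(Add(-1, Pow(Add(3, Mul(2, -4)), Rational(1, 2))), 0)), -3) = Add(Mul(-189, Mul(Add(-1, Pow(Add(3, -8), Rational(1, 2))), 0)), -3) = Add(Mul(-189, Mul(Add(-1, Pow(-5, Rational(1, 2))), 0)), -3) = Add(Mul(-189, Mul(Add(-1, Mul(I, Pow(5, Rational(1, 2)))), 0)), -3) = Add(Mul(-189, 0), -3) = Add(0, -3) = -3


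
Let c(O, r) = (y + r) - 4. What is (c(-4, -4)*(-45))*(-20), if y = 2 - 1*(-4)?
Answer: -1800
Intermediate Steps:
y = 6 (y = 2 + 4 = 6)
c(O, r) = 2 + r (c(O, r) = (6 + r) - 4 = 2 + r)
(c(-4, -4)*(-45))*(-20) = ((2 - 4)*(-45))*(-20) = -2*(-45)*(-20) = 90*(-20) = -1800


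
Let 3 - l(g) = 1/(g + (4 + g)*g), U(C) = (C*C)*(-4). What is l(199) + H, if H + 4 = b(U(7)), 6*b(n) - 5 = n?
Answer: -444301/13532 ≈ -32.833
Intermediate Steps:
U(C) = -4*C² (U(C) = C²*(-4) = -4*C²)
b(n) = ⅚ + n/6
l(g) = 3 - 1/(g + g*(4 + g)) (l(g) = 3 - 1/(g + (4 + g)*g) = 3 - 1/(g + g*(4 + g)))
H = -215/6 (H = -4 + (⅚ + (-4*7²)/6) = -4 + (⅚ + (-4*49)/6) = -4 + (⅚ + (⅙)*(-196)) = -4 + (⅚ - 98/3) = -4 - 191/6 = -215/6 ≈ -35.833)
l(199) + H = (-1 + 3*199² + 15*199)/(199*(5 + 199)) - 215/6 = (1/199)*(-1 + 3*39601 + 2985)/204 - 215/6 = (1/199)*(1/204)*(-1 + 118803 + 2985) - 215/6 = (1/199)*(1/204)*121787 - 215/6 = 121787/40596 - 215/6 = -444301/13532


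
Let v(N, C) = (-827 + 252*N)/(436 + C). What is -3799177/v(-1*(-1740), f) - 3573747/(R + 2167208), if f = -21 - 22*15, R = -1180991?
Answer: -106681053761852/143873609567 ≈ -741.49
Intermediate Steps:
f = -351 (f = -21 - 330 = -351)
v(N, C) = (-827 + 252*N)/(436 + C)
-3799177/v(-1*(-1740), f) - 3573747/(R + 2167208) = -3799177*(436 - 351)/(-827 + 252*(-1*(-1740))) - 3573747/(-1180991 + 2167208) = -3799177*85/(-827 + 252*1740) - 3573747/986217 = -3799177*85/(-827 + 438480) - 3573747*1/986217 = -3799177/((1/85)*437653) - 1191249/328739 = -3799177/437653/85 - 1191249/328739 = -3799177*85/437653 - 1191249/328739 = -322930045/437653 - 1191249/328739 = -106681053761852/143873609567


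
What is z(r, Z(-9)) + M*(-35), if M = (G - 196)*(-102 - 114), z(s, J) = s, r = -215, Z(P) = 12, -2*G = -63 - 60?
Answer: -1017035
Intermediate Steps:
G = 123/2 (G = -(-63 - 60)/2 = -1/2*(-123) = 123/2 ≈ 61.500)
M = 29052 (M = (123/2 - 196)*(-102 - 114) = -269/2*(-216) = 29052)
z(r, Z(-9)) + M*(-35) = -215 + 29052*(-35) = -215 - 1016820 = -1017035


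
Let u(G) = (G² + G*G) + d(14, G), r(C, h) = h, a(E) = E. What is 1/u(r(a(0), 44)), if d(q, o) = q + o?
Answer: 1/3930 ≈ 0.00025445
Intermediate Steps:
d(q, o) = o + q
u(G) = 14 + G + 2*G² (u(G) = (G² + G*G) + (G + 14) = (G² + G²) + (14 + G) = 2*G² + (14 + G) = 14 + G + 2*G²)
1/u(r(a(0), 44)) = 1/(14 + 44 + 2*44²) = 1/(14 + 44 + 2*1936) = 1/(14 + 44 + 3872) = 1/3930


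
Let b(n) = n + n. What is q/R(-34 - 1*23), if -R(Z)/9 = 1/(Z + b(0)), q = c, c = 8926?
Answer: 169594/3 ≈ 56531.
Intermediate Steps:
b(n) = 2*n
q = 8926
R(Z) = -9/Z (R(Z) = -9/(Z + 2*0) = -9/(Z + 0) = -9/Z)
q/R(-34 - 1*23) = 8926/((-9/(-34 - 1*23))) = 8926/((-9/(-34 - 23))) = 8926/((-9/(-57))) = 8926/((-9*(-1/57))) = 8926/(3/19) = 8926*(19/3) = 169594/3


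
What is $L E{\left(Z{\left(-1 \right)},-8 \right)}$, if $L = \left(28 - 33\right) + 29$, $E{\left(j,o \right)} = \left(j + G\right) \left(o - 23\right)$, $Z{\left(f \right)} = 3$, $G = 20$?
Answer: $-17112$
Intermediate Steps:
$E{\left(j,o \right)} = \left(-23 + o\right) \left(20 + j\right)$ ($E{\left(j,o \right)} = \left(j + 20\right) \left(o - 23\right) = \left(20 + j\right) \left(-23 + o\right) = \left(-23 + o\right) \left(20 + j\right)$)
$L = 24$ ($L = -5 + 29 = 24$)
$L E{\left(Z{\left(-1 \right)},-8 \right)} = 24 \left(-460 - 69 + 20 \left(-8\right) + 3 \left(-8\right)\right) = 24 \left(-460 - 69 - 160 - 24\right) = 24 \left(-713\right) = -17112$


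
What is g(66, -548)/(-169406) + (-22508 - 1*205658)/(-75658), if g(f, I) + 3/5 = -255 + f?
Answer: 48333792691/16021148935 ≈ 3.0169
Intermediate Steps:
g(f, I) = -1278/5 + f (g(f, I) = -3/5 + (-255 + f) = -1278/5 + f)
g(66, -548)/(-169406) + (-22508 - 1*205658)/(-75658) = (-1278/5 + 66)/(-169406) + (-22508 - 1*205658)/(-75658) = -948/5*(-1/169406) + (-22508 - 205658)*(-1/75658) = 474/423515 - 228166*(-1/75658) = 474/423515 + 114083/37829 = 48333792691/16021148935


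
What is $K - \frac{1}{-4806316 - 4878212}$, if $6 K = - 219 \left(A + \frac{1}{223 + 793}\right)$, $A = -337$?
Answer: $\frac{3782192992699}{307483764} \approx 12300.0$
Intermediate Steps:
$K = \frac{24994543}{2032}$ ($K = \frac{\left(-219\right) \left(-337 + \frac{1}{223 + 793}\right)}{6} = \frac{\left(-219\right) \left(-337 + \frac{1}{1016}\right)}{6} = \frac{\left(-219\right) \left(- \frac{342391}{1016}\right)}{6} = \frac{1}{6} \cdot \frac{74983629}{1016} = \frac{24994543}{2032} \approx 12300.0$)
$K - \frac{1}{-4806316 - 4878212} = \frac{24994543}{2032} - \frac{1}{-4806316 - 4878212} = \frac{24994543}{2032} - \frac{1}{-9684528} = \frac{24994543}{2032} - - \frac{1}{9684528} = \frac{24994543}{2032} + \frac{1}{9684528} = \frac{3782192992699}{307483764}$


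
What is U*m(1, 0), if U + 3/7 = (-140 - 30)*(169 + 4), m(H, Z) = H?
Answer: -205873/7 ≈ -29410.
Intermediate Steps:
U = -205873/7 (U = -3/7 + (-140 - 30)*(169 + 4) = -3/7 - 170*173 = -3/7 - 29410 = -205873/7 ≈ -29410.)
U*m(1, 0) = -205873/7*1 = -205873/7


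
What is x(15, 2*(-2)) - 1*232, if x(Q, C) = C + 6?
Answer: -230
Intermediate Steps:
x(Q, C) = 6 + C
x(15, 2*(-2)) - 1*232 = (6 + 2*(-2)) - 1*232 = (6 - 4) - 232 = 2 - 232 = -230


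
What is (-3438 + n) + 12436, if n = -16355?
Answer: -7357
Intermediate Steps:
(-3438 + n) + 12436 = (-3438 - 16355) + 12436 = -19793 + 12436 = -7357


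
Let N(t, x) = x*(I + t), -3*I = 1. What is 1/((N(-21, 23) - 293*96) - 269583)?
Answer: -3/894605 ≈ -3.3534e-6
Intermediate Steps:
I = -1/3 (I = -1/3*1 = -1/3 ≈ -0.33333)
N(t, x) = x*(-1/3 + t)
1/((N(-21, 23) - 293*96) - 269583) = 1/((23*(-1/3 - 21) - 293*96) - 269583) = 1/((23*(-64/3) - 28128) - 269583) = 1/((-1472/3 - 28128) - 269583) = 1/(-85856/3 - 269583) = 1/(-894605/3) = -3/894605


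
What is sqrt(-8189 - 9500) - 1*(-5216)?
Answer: 5216 + 133*I ≈ 5216.0 + 133.0*I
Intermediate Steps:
sqrt(-8189 - 9500) - 1*(-5216) = sqrt(-17689) + 5216 = 133*I + 5216 = 5216 + 133*I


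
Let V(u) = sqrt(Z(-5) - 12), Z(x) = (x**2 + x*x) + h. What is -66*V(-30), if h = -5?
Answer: -66*sqrt(33) ≈ -379.14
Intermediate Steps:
Z(x) = -5 + 2*x**2 (Z(x) = (x**2 + x*x) - 5 = (x**2 + x**2) - 5 = 2*x**2 - 5 = -5 + 2*x**2)
V(u) = sqrt(33) (V(u) = sqrt((-5 + 2*(-5)**2) - 12) = sqrt((-5 + 2*25) - 12) = sqrt((-5 + 50) - 12) = sqrt(45 - 12) = sqrt(33))
-66*V(-30) = -66*sqrt(33)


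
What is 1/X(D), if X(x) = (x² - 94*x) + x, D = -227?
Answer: 1/72640 ≈ 1.3767e-5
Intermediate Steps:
X(x) = x² - 93*x
1/X(D) = 1/(-227*(-93 - 227)) = 1/(-227*(-320)) = 1/72640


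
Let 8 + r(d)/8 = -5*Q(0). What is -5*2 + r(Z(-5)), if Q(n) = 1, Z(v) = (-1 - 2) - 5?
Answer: -114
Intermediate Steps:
Z(v) = -8 (Z(v) = -3 - 5 = -8)
r(d) = -104 (r(d) = -64 + 8*(-5*1) = -64 + 8*(-5) = -64 - 40 = -104)
-5*2 + r(Z(-5)) = -5*2 - 104 = -10 - 104 = -114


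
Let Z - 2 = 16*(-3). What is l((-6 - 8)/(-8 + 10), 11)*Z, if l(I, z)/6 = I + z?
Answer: -1104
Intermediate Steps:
Z = -46 (Z = 2 + 16*(-3) = 2 - 48 = -46)
l(I, z) = 6*I + 6*z (l(I, z) = 6*(I + z) = 6*I + 6*z)
l((-6 - 8)/(-8 + 10), 11)*Z = (6*((-6 - 8)/(-8 + 10)) + 6*11)*(-46) = (6*(-14/2) + 66)*(-46) = (6*(-14*½) + 66)*(-46) = (6*(-7) + 66)*(-46) = (-42 + 66)*(-46) = 24*(-46) = -1104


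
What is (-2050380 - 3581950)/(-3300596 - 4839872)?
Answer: 2816165/4070234 ≈ 0.69189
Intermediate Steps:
(-2050380 - 3581950)/(-3300596 - 4839872) = -5632330/(-8140468) = -5632330*(-1/8140468) = 2816165/4070234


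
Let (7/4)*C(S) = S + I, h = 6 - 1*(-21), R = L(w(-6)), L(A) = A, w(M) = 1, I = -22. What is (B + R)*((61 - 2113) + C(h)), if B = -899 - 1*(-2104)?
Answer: -17298864/7 ≈ -2.4713e+6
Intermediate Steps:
R = 1
B = 1205 (B = -899 + 2104 = 1205)
h = 27 (h = 6 + 21 = 27)
C(S) = -88/7 + 4*S/7 (C(S) = 4*(S - 22)/7 = 4*(-22 + S)/7 = -88/7 + 4*S/7)
(B + R)*((61 - 2113) + C(h)) = (1205 + 1)*((61 - 2113) + (-88/7 + (4/7)*27)) = 1206*(-2052 + (-88/7 + 108/7)) = 1206*(-2052 + 20/7) = 1206*(-14344/7) = -17298864/7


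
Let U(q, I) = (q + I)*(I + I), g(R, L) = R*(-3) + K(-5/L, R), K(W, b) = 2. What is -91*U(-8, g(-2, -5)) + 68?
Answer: 68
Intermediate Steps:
g(R, L) = 2 - 3*R (g(R, L) = R*(-3) + 2 = -3*R + 2 = 2 - 3*R)
U(q, I) = 2*I*(I + q) (U(q, I) = (I + q)*(2*I) = 2*I*(I + q))
-91*U(-8, g(-2, -5)) + 68 = -182*(2 - 3*(-2))*((2 - 3*(-2)) - 8) + 68 = -182*(2 + 6)*((2 + 6) - 8) + 68 = -182*8*(8 - 8) + 68 = -182*8*0 + 68 = -91*0 + 68 = 0 + 68 = 68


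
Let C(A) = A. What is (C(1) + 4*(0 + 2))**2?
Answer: 81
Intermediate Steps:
(C(1) + 4*(0 + 2))**2 = (1 + 4*(0 + 2))**2 = (1 + 4*2)**2 = (1 + 8)**2 = 9**2 = 81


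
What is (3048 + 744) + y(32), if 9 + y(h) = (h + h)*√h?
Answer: 3783 + 256*√2 ≈ 4145.0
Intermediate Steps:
y(h) = -9 + 2*h^(3/2) (y(h) = -9 + (h + h)*√h = -9 + (2*h)*√h = -9 + 2*h^(3/2))
(3048 + 744) + y(32) = (3048 + 744) + (-9 + 2*32^(3/2)) = 3792 + (-9 + 2*(128*√2)) = 3792 + (-9 + 256*√2) = 3783 + 256*√2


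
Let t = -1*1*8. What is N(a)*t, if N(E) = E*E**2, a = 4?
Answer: -512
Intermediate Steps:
t = -8 (t = -1*8 = -8)
N(E) = E**3
N(a)*t = 4**3*(-8) = 64*(-8) = -512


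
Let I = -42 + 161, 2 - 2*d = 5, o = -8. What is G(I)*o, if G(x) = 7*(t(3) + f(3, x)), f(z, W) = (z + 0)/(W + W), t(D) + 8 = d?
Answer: 9032/17 ≈ 531.29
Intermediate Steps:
d = -3/2 (d = 1 - ½*5 = 1 - 5/2 = -3/2 ≈ -1.5000)
I = 119
t(D) = -19/2 (t(D) = -8 - 3/2 = -19/2)
f(z, W) = z/(2*W) (f(z, W) = z/((2*W)) = z*(1/(2*W)) = z/(2*W))
G(x) = -133/2 + 21/(2*x) (G(x) = 7*(-19/2 + (½)*3/x) = 7*(-19/2 + 3/(2*x)) = -133/2 + 21/(2*x))
G(I)*o = ((7/2)*(3 - 19*119)/119)*(-8) = ((7/2)*(1/119)*(3 - 2261))*(-8) = ((7/2)*(1/119)*(-2258))*(-8) = -1129/17*(-8) = 9032/17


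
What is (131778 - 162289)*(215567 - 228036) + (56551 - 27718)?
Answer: 380470492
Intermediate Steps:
(131778 - 162289)*(215567 - 228036) + (56551 - 27718) = -30511*(-12469) + 28833 = 380441659 + 28833 = 380470492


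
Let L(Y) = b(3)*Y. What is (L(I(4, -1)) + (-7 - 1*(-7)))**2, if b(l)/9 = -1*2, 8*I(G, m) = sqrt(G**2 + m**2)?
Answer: 1377/16 ≈ 86.063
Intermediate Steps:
I(G, m) = sqrt(G**2 + m**2)/8
b(l) = -18 (b(l) = 9*(-1*2) = 9*(-2) = -18)
L(Y) = -18*Y
(L(I(4, -1)) + (-7 - 1*(-7)))**2 = (-9*sqrt(4**2 + (-1)**2)/4 + (-7 - 1*(-7)))**2 = (-9*sqrt(16 + 1)/4 + (-7 + 7))**2 = (-9*sqrt(17)/4 + 0)**2 = (-9*sqrt(17)/4)**2 = 1377/16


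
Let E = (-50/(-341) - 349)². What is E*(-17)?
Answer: -240571142577/116281 ≈ -2.0689e+6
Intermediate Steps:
E = 14151243681/116281 (E = (-50*(-1/341) - 349)² = (50/341 - 349)² = (-118959/341)² = 14151243681/116281 ≈ 1.2170e+5)
E*(-17) = (14151243681/116281)*(-17) = -240571142577/116281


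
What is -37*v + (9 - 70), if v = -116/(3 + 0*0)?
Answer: 4109/3 ≈ 1369.7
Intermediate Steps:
v = -116/3 (v = -116/(3 + 0) = -116/3 ≈ -38.667)
-37*v + (9 - 70) = -37*(-116/3) + (9 - 70) = 4292/3 - 61 = 4109/3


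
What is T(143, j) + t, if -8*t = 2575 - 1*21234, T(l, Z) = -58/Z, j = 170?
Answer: 1585783/680 ≈ 2332.0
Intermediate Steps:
t = 18659/8 (t = -(2575 - 1*21234)/8 = -(2575 - 21234)/8 = -1/8*(-18659) = 18659/8 ≈ 2332.4)
T(143, j) + t = -58/170 + 18659/8 = -58*1/170 + 18659/8 = -29/85 + 18659/8 = 1585783/680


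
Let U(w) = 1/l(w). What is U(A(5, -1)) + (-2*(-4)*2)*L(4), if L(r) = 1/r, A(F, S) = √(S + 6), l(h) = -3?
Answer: 11/3 ≈ 3.6667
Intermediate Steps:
A(F, S) = √(6 + S)
U(w) = -⅓ (U(w) = 1/(-3) = -⅓)
U(A(5, -1)) + (-2*(-4)*2)*L(4) = -⅓ + (-2*(-4)*2)/4 = -⅓ + (8*2)*(¼) = -⅓ + 16*(¼) = -⅓ + 4 = 11/3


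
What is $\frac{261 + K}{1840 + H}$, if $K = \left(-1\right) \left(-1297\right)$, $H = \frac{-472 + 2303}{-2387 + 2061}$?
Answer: $\frac{507908}{598009} \approx 0.84933$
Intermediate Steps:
$H = - \frac{1831}{326}$ ($H = \frac{1831}{-326} = 1831 \left(- \frac{1}{326}\right) = - \frac{1831}{326} \approx -5.6166$)
$K = 1297$
$\frac{261 + K}{1840 + H} = \frac{261 + 1297}{1840 - \frac{1831}{326}} = \frac{1558}{\frac{598009}{326}} = 1558 \cdot \frac{326}{598009} = \frac{507908}{598009}$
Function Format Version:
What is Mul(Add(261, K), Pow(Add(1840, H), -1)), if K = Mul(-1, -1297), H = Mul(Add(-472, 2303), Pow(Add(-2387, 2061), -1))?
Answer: Rational(507908, 598009) ≈ 0.84933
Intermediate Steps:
H = Rational(-1831, 326) (H = Mul(1831, Pow(-326, -1)) = Mul(1831, Rational(-1, 326)) = Rational(-1831, 326) ≈ -5.6166)
K = 1297
Mul(Add(261, K), Pow(Add(1840, H), -1)) = Mul(Add(261, 1297), Pow(Add(1840, Rational(-1831, 326)), -1)) = Mul(1558, Pow(Rational(598009, 326), -1)) = Mul(1558, Rational(326, 598009)) = Rational(507908, 598009)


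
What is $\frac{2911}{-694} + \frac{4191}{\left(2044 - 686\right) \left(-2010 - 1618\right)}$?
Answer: $- \frac{7172446609}{1709607928} \approx -4.1954$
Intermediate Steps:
$\frac{2911}{-694} + \frac{4191}{\left(2044 - 686\right) \left(-2010 - 1618\right)} = 2911 \left(- \frac{1}{694}\right) + \frac{4191}{1358 \left(-3628\right)} = - \frac{2911}{694} + \frac{4191}{-4926824} = - \frac{2911}{694} + 4191 \left(- \frac{1}{4926824}\right) = - \frac{2911}{694} - \frac{4191}{4926824} = - \frac{7172446609}{1709607928}$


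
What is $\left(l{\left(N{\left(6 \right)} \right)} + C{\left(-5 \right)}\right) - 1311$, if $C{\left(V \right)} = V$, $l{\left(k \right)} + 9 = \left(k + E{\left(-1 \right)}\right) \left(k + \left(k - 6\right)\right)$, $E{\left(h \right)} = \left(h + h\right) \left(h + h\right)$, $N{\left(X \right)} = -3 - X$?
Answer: $-1205$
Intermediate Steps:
$E{\left(h \right)} = 4 h^{2}$ ($E{\left(h \right)} = 2 h 2 h = 4 h^{2}$)
$l{\left(k \right)} = -9 + \left(-6 + 2 k\right) \left(4 + k\right)$ ($l{\left(k \right)} = -9 + \left(k + 4 \left(-1\right)^{2}\right) \left(k + \left(k - 6\right)\right) = -9 + \left(k + 4 \cdot 1\right) \left(k + \left(-6 + k\right)\right) = -9 + \left(k + 4\right) \left(-6 + 2 k\right) = -9 + \left(4 + k\right) \left(-6 + 2 k\right) = -9 + \left(-6 + 2 k\right) \left(4 + k\right)$)
$\left(l{\left(N{\left(6 \right)} \right)} + C{\left(-5 \right)}\right) - 1311 = \left(\left(-33 + 2 \left(-3 - 6\right) + 2 \left(-3 - 6\right)^{2}\right) - 5\right) - 1311 = \left(\left(-33 + 2 \left(-9\right) + 2 \left(-9\right)^{2}\right) - 5\right) - 1311 = \left(\left(-33 - 18 + 2 \cdot 81\right) - 5\right) - 1311 = \left(\left(-33 - 18 + 162\right) - 5\right) - 1311 = \left(111 - 5\right) - 1311 = 106 - 1311 = -1205$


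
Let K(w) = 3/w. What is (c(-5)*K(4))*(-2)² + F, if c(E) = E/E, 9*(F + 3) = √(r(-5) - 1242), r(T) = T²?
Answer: I*√1217/9 ≈ 3.8762*I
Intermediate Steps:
F = -3 + I*√1217/9 (F = -3 + √((-5)² - 1242)/9 = -3 + √(25 - 1242)/9 = -3 + √(-1217)/9 = -3 + (I*√1217)/9 = -3 + I*√1217/9 ≈ -3.0 + 3.8762*I)
c(E) = 1
(c(-5)*K(4))*(-2)² + F = (1*(3/4))*(-2)² + (-3 + I*√1217/9) = (1*(3*(¼)))*4 + (-3 + I*√1217/9) = (1*(¾))*4 + (-3 + I*√1217/9) = (¾)*4 + (-3 + I*√1217/9) = 3 + (-3 + I*√1217/9) = I*√1217/9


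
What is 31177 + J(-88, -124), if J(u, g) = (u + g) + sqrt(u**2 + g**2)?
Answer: 30965 + 68*sqrt(5) ≈ 31117.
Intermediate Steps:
J(u, g) = g + u + sqrt(g**2 + u**2) (J(u, g) = (g + u) + sqrt(g**2 + u**2) = g + u + sqrt(g**2 + u**2))
31177 + J(-88, -124) = 31177 + (-124 - 88 + sqrt((-124)**2 + (-88)**2)) = 31177 + (-124 - 88 + sqrt(15376 + 7744)) = 31177 + (-124 - 88 + sqrt(23120)) = 31177 + (-124 - 88 + 68*sqrt(5)) = 31177 + (-212 + 68*sqrt(5)) = 30965 + 68*sqrt(5)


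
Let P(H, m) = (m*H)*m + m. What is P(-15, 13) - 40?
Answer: -2562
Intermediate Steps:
P(H, m) = m + H*m**2 (P(H, m) = (H*m)*m + m = H*m**2 + m = m + H*m**2)
P(-15, 13) - 40 = 13*(1 - 15*13) - 40 = 13*(1 - 195) - 40 = 13*(-194) - 40 = -2522 - 40 = -2562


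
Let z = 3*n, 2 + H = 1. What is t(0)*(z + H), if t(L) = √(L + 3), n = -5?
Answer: -16*√3 ≈ -27.713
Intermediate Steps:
H = -1 (H = -2 + 1 = -1)
t(L) = √(3 + L)
z = -15 (z = 3*(-5) = -15)
t(0)*(z + H) = √(3 + 0)*(-15 - 1) = √3*(-16) = -16*√3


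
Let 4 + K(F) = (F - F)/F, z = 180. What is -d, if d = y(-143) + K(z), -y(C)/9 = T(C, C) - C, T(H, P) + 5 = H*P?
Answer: 185287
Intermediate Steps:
T(H, P) = -5 + H*P
y(C) = 45 - 9*C² + 9*C (y(C) = -9*((-5 + C*C) - C) = -9*((-5 + C²) - C) = -9*(-5 + C² - C) = 45 - 9*C² + 9*C)
K(F) = -4 (K(F) = -4 + (F - F)/F = -4 + 0/F = -4 + 0 = -4)
d = -185287 (d = (45 - 9*(-143)² + 9*(-143)) - 4 = (45 - 9*20449 - 1287) - 4 = (45 - 184041 - 1287) - 4 = -185283 - 4 = -185287)
-d = -1*(-185287) = 185287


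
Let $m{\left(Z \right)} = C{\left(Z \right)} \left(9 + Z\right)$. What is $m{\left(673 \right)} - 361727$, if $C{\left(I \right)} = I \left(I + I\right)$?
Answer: $617433429$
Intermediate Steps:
$C{\left(I \right)} = 2 I^{2}$ ($C{\left(I \right)} = I 2 I = 2 I^{2}$)
$m{\left(Z \right)} = 2 Z^{2} \left(9 + Z\right)$
$m{\left(673 \right)} - 361727 = 2 \cdot 673^{2} \left(9 + 673\right) - 361727 = 2 \cdot 452929 \cdot 682 - 361727 = 617795156 - 361727 = 617433429$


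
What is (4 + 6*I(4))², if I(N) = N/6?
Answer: 64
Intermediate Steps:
I(N) = N/6 (I(N) = N*(⅙) = N/6)
(4 + 6*I(4))² = (4 + 6*((⅙)*4))² = (4 + 6*(⅔))² = (4 + 4)² = 8² = 64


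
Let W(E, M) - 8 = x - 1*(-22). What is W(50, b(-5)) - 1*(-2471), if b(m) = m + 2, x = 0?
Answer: 2501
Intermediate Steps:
b(m) = 2 + m
W(E, M) = 30 (W(E, M) = 8 + (0 - 1*(-22)) = 8 + (0 + 22) = 8 + 22 = 30)
W(50, b(-5)) - 1*(-2471) = 30 - 1*(-2471) = 30 + 2471 = 2501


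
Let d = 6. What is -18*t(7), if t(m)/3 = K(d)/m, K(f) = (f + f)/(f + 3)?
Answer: -72/7 ≈ -10.286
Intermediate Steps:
K(f) = 2*f/(3 + f) (K(f) = (2*f)/(3 + f) = 2*f/(3 + f))
t(m) = 4/m (t(m) = 3*((2*6/(3 + 6))/m) = 3*((2*6/9)/m) = 3*((2*6*(⅑))/m) = 3*(4/(3*m)) = 4/m)
-18*t(7) = -72/7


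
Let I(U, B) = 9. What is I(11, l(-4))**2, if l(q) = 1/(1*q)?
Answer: 81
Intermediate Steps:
l(q) = 1/q
I(11, l(-4))**2 = 9**2 = 81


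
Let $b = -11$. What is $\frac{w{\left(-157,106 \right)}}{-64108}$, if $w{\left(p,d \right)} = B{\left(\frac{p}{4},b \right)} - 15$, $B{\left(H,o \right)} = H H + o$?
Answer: $- \frac{2203}{93248} \approx -0.023625$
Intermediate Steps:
$B{\left(H,o \right)} = o + H^{2}$ ($B{\left(H,o \right)} = H^{2} + o = o + H^{2}$)
$w{\left(p,d \right)} = -26 + \frac{p^{2}}{16}$ ($w{\left(p,d \right)} = \left(-11 + \left(\frac{p}{4}\right)^{2}\right) - 15 = \left(-11 + \frac{p^{2}}{16}\right) - 15 = -26 + \frac{p^{2}}{16}$)
$\frac{w{\left(-157,106 \right)}}{-64108} = \frac{-26 + \frac{\left(-157\right)^{2}}{16}}{-64108} = \left(-26 + \frac{1}{16} \cdot 24649\right) \left(- \frac{1}{64108}\right) = \left(-26 + \frac{24649}{16}\right) \left(- \frac{1}{64108}\right) = \frac{24233}{16} \left(- \frac{1}{64108}\right) = - \frac{2203}{93248}$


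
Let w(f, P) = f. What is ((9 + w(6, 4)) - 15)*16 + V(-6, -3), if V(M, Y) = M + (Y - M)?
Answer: -3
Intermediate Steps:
V(M, Y) = Y
((9 + w(6, 4)) - 15)*16 + V(-6, -3) = ((9 + 6) - 15)*16 - 3 = (15 - 15)*16 - 3 = 0*16 - 3 = 0 - 3 = -3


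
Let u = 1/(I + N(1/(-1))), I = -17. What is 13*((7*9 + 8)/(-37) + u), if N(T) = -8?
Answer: -23556/925 ≈ -25.466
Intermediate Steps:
u = -1/25 (u = 1/(-17 - 8) = 1/(-25) = -1/25 ≈ -0.040000)
13*((7*9 + 8)/(-37) + u) = 13*((7*9 + 8)/(-37) - 1/25) = 13*((63 + 8)*(-1/37) - 1/25) = 13*(71*(-1/37) - 1/25) = 13*(-71/37 - 1/25) = 13*(-1812/925) = -23556/925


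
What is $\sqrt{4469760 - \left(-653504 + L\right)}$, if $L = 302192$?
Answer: $4 \sqrt{301317} \approx 2195.7$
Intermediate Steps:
$\sqrt{4469760 - \left(-653504 + L\right)} = \sqrt{4469760 + \left(653504 - 302192\right)} = \sqrt{4469760 + 351312} = \sqrt{4821072} = 4 \sqrt{301317}$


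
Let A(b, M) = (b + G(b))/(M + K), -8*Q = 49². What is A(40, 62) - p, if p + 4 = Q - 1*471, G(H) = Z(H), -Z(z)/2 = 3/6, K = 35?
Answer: 601809/776 ≈ 775.53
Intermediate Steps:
Z(z) = -1 (Z(z) = -6/6 = -2*½ = -1)
Q = -2401/8 (Q = -⅛*49² = -⅛*2401 = -2401/8 ≈ -300.13)
G(H) = -1
A(b, M) = (-1 + b)/(35 + M) (A(b, M) = (b - 1)/(M + 35) = (-1 + b)/(35 + M))
p = -6201/8 (p = -4 + (-2401/8 - 1*471) = -4 + (-2401/8 - 471) = -4 - 6169/8 = -6201/8 ≈ -775.13)
A(40, 62) - p = (-1 + 40)/(35 + 62) - 1*(-6201/8) = 39/97 + 6201/8 = 601809/776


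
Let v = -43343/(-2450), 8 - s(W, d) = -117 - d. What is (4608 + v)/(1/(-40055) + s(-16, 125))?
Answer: 90788206373/4906737010 ≈ 18.503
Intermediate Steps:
s(W, d) = 125 + d (s(W, d) = 8 - (-117 - d) = 8 + (117 + d) = 125 + d)
v = 43343/2450 (v = -43343*(-1/2450) = 43343/2450 ≈ 17.691)
(4608 + v)/(1/(-40055) + s(-16, 125)) = (4608 + 43343/2450)/(1/(-40055) + (125 + 125)) = 11332943/(2450*(-1/40055 + 250)) = 11332943/(2450*(10013749/40055)) = (11332943/2450)*(40055/10013749) = 90788206373/4906737010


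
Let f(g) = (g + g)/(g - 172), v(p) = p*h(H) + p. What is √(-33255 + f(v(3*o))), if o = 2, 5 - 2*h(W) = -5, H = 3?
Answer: 12*I*√66742/17 ≈ 182.36*I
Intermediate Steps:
h(W) = 5 (h(W) = 5/2 - ½*(-5) = 5/2 + 5/2 = 5)
v(p) = 6*p (v(p) = p*5 + p = 5*p + p = 6*p)
f(g) = 2*g/(-172 + g) (f(g) = (2*g)/(-172 + g) = 2*g/(-172 + g))
√(-33255 + f(v(3*o))) = √(-33255 + 2*(6*(3*2))/(-172 + 6*(3*2))) = √(-33255 + 2*(6*6)/(-172 + 6*6)) = √(-33255 + 2*36/(-172 + 36)) = √(-33255 + 2*36/(-136)) = √(-33255 + 2*36*(-1/136)) = √(-33255 - 9/17) = √(-565344/17) = 12*I*√66742/17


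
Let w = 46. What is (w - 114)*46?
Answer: -3128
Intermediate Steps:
(w - 114)*46 = (46 - 114)*46 = -68*46 = -3128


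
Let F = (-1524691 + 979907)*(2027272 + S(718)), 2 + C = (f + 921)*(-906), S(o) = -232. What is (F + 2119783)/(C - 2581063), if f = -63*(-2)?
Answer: 1104296839577/3529647 ≈ 3.1286e+5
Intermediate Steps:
f = 126
C = -948584 (C = -2 + (126 + 921)*(-906) = -2 + 1047*(-906) = -2 - 948582 = -948584)
F = -1104298959360 (F = (-1524691 + 979907)*(2027272 - 232) = -544784*2027040 = -1104298959360)
(F + 2119783)/(C - 2581063) = (-1104298959360 + 2119783)/(-948584 - 2581063) = -1104296839577/(-3529647) = -1104296839577*(-1/3529647) = 1104296839577/3529647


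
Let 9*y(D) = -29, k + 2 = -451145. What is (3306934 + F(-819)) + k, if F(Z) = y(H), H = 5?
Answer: 25702054/9 ≈ 2.8558e+6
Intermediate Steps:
k = -451147 (k = -2 - 451145 = -451147)
y(D) = -29/9 (y(D) = (⅑)*(-29) = -29/9)
F(Z) = -29/9
(3306934 + F(-819)) + k = (3306934 - 29/9) - 451147 = 29762377/9 - 451147 = 25702054/9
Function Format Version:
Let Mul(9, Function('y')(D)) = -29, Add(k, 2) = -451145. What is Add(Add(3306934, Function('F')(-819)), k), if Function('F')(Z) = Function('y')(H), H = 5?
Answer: Rational(25702054, 9) ≈ 2.8558e+6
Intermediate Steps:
k = -451147 (k = Add(-2, -451145) = -451147)
Function('y')(D) = Rational(-29, 9) (Function('y')(D) = Mul(Rational(1, 9), -29) = Rational(-29, 9))
Function('F')(Z) = Rational(-29, 9)
Add(Add(3306934, Function('F')(-819)), k) = Add(Add(3306934, Rational(-29, 9)), -451147) = Add(Rational(29762377, 9), -451147) = Rational(25702054, 9)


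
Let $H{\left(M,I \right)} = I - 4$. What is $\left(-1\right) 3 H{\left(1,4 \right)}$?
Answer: $0$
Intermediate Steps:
$H{\left(M,I \right)} = -4 + I$ ($H{\left(M,I \right)} = I - 4 = -4 + I$)
$\left(-1\right) 3 H{\left(1,4 \right)} = \left(-1\right) 3 \left(-4 + 4\right) = \left(-3\right) 0 = 0$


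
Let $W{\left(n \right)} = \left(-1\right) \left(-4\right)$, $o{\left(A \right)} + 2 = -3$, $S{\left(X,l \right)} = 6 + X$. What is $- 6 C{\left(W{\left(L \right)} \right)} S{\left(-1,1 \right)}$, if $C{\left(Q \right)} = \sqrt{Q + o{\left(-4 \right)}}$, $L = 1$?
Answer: $- 30 i \approx - 30.0 i$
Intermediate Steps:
$o{\left(A \right)} = -5$ ($o{\left(A \right)} = -2 - 3 = -5$)
$W{\left(n \right)} = 4$
$C{\left(Q \right)} = \sqrt{-5 + Q}$ ($C{\left(Q \right)} = \sqrt{Q - 5} = \sqrt{-5 + Q}$)
$- 6 C{\left(W{\left(L \right)} \right)} S{\left(-1,1 \right)} = - 6 \sqrt{-5 + 4} \left(6 - 1\right) = - 6 \sqrt{-1} \cdot 5 = - 6 i 5 = - 30 i$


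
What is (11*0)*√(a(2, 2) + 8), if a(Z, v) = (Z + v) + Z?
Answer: 0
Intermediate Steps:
a(Z, v) = v + 2*Z
(11*0)*√(a(2, 2) + 8) = (11*0)*√((2 + 2*2) + 8) = 0*√((2 + 4) + 8) = 0*√(6 + 8) = 0*√14 = 0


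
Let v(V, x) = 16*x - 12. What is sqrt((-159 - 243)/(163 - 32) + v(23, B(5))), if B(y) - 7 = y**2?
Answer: 11*sqrt(70478)/131 ≈ 22.292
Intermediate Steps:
B(y) = 7 + y**2
v(V, x) = -12 + 16*x
sqrt((-159 - 243)/(163 - 32) + v(23, B(5))) = sqrt((-159 - 243)/(163 - 32) + (-12 + 16*(7 + 5**2))) = sqrt(-402/131 + (-12 + 16*(7 + 25))) = sqrt(-402*1/131 + (-12 + 16*32)) = sqrt(-402/131 + (-12 + 512)) = sqrt(-402/131 + 500) = sqrt(65098/131) = 11*sqrt(70478)/131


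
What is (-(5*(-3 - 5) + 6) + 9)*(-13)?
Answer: -559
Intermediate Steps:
(-(5*(-3 - 5) + 6) + 9)*(-13) = (-(5*(-8) + 6) + 9)*(-13) = (-(-40 + 6) + 9)*(-13) = (-1*(-34) + 9)*(-13) = (34 + 9)*(-13) = 43*(-13) = -559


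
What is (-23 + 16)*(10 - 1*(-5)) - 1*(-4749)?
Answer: 4644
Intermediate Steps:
(-23 + 16)*(10 - 1*(-5)) - 1*(-4749) = -7*(10 + 5) + 4749 = -7*15 + 4749 = -105 + 4749 = 4644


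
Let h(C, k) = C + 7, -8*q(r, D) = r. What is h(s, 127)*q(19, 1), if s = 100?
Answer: -2033/8 ≈ -254.13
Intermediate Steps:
q(r, D) = -r/8
h(C, k) = 7 + C
h(s, 127)*q(19, 1) = (7 + 100)*(-1/8*19) = 107*(-19/8) = -2033/8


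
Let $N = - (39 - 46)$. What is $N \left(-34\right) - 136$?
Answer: $-374$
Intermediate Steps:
$N = 7$ ($N = \left(-1\right) \left(-7\right) = 7$)
$N \left(-34\right) - 136 = 7 \left(-34\right) - 136 = -238 - 136 = -374$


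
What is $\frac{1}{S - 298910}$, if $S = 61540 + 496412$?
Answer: $\frac{1}{259042} \approx 3.8604 \cdot 10^{-6}$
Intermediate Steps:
$S = 557952$
$\frac{1}{S - 298910} = \frac{1}{557952 - 298910} = \frac{1}{259042}$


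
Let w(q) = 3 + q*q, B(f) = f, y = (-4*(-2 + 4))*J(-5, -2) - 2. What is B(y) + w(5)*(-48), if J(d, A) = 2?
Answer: -1362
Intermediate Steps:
y = -18 (y = -4*(-2 + 4)*2 - 2 = -4*2*2 - 2 = -8*2 - 2 = -16 - 2 = -18)
w(q) = 3 + q²
B(y) + w(5)*(-48) = -18 + (3 + 5²)*(-48) = -18 + (3 + 25)*(-48) = -18 + 28*(-48) = -18 - 1344 = -1362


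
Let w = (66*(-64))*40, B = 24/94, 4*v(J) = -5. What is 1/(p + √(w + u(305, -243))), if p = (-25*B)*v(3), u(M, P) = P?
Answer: 5875/124636684 - 2209*I*√169203/373910052 ≈ 4.7137e-5 - 0.0024301*I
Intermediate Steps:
v(J) = -5/4 (v(J) = (¼)*(-5) = -5/4)
B = 12/47 (B = 24*(1/94) = 12/47 ≈ 0.25532)
w = -168960 (w = -4224*40 = -168960)
p = 375/47 (p = -25*12/47*(-5/4) = -300/47*(-5/4) = 375/47 ≈ 7.9787)
1/(p + √(w + u(305, -243))) = 1/(375/47 + √(-168960 - 243)) = 1/(375/47 + √(-169203)) = 1/(375/47 + I*√169203)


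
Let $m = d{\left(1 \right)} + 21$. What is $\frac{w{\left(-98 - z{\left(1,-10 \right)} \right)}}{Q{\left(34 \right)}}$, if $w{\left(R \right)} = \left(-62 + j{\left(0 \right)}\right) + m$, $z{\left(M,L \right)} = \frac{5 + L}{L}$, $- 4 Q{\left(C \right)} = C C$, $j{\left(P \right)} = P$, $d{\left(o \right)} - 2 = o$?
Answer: $\frac{38}{289} \approx 0.13149$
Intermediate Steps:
$d{\left(o \right)} = 2 + o$
$m = 24$ ($m = \left(2 + 1\right) + 21 = 3 + 21 = 24$)
$Q{\left(C \right)} = - \frac{C^{2}}{4}$ ($Q{\left(C \right)} = - \frac{C C}{4} = - \frac{C^{2}}{4}$)
$z{\left(M,L \right)} = \frac{5 + L}{L}$
$w{\left(R \right)} = -38$ ($w{\left(R \right)} = \left(-62 + 0\right) + 24 = -62 + 24 = -38$)
$\frac{w{\left(-98 - z{\left(1,-10 \right)} \right)}}{Q{\left(34 \right)}} = - \frac{38}{\left(- \frac{1}{4}\right) 34^{2}} = - \frac{38}{\left(- \frac{1}{4}\right) 1156} = - \frac{38}{-289} = \left(-38\right) \left(- \frac{1}{289}\right) = \frac{38}{289}$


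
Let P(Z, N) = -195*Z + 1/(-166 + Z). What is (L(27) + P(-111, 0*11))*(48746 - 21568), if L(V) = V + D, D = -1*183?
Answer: 161775740456/277 ≈ 5.8403e+8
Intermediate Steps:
D = -183
P(Z, N) = 1/(-166 + Z) - 195*Z
L(V) = -183 + V (L(V) = V - 183 = -183 + V)
(L(27) + P(-111, 0*11))*(48746 - 21568) = ((-183 + 27) + (1 - 195*(-111)² + 32370*(-111))/(-166 - 111))*(48746 - 21568) = (-156 + (1 - 195*12321 - 3593070)/(-277))*27178 = (-156 - (1 - 2402595 - 3593070)/277)*27178 = (-156 - 1/277*(-5995664))*27178 = (-156 + 5995664/277)*27178 = (5952452/277)*27178 = 161775740456/277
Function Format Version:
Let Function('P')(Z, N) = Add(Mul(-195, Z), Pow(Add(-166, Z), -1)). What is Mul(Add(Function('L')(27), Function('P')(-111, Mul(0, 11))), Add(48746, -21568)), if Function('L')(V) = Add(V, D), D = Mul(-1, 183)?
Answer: Rational(161775740456, 277) ≈ 5.8403e+8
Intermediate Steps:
D = -183
Function('P')(Z, N) = Add(Pow(Add(-166, Z), -1), Mul(-195, Z))
Function('L')(V) = Add(-183, V) (Function('L')(V) = Add(V, -183) = Add(-183, V))
Mul(Add(Function('L')(27), Function('P')(-111, Mul(0, 11))), Add(48746, -21568)) = Mul(Add(Add(-183, 27), Mul(Pow(Add(-166, -111), -1), Add(1, Mul(-195, Pow(-111, 2)), Mul(32370, -111)))), Add(48746, -21568)) = Mul(Add(-156, Mul(Pow(-277, -1), Add(1, Mul(-195, 12321), -3593070))), 27178) = Mul(Add(-156, Mul(Rational(-1, 277), Add(1, -2402595, -3593070))), 27178) = Mul(Add(-156, Mul(Rational(-1, 277), -5995664)), 27178) = Mul(Add(-156, Rational(5995664, 277)), 27178) = Mul(Rational(5952452, 277), 27178) = Rational(161775740456, 277)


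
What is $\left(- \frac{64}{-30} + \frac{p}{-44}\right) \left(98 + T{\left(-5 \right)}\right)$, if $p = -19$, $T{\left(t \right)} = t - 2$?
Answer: $\frac{154063}{660} \approx 233.43$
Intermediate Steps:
$T{\left(t \right)} = -2 + t$
$\left(- \frac{64}{-30} + \frac{p}{-44}\right) \left(98 + T{\left(-5 \right)}\right) = \left(- \frac{64}{-30} - \frac{19}{-44}\right) \left(98 - 7\right) = \left(\left(-64\right) \left(- \frac{1}{30}\right) - - \frac{19}{44}\right) \left(98 - 7\right) = \left(\frac{32}{15} + \frac{19}{44}\right) 91 = \frac{1693}{660} \cdot 91 = \frac{154063}{660}$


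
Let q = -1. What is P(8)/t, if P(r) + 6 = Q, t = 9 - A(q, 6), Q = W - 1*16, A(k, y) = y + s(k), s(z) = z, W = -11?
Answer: -33/4 ≈ -8.2500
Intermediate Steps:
A(k, y) = k + y (A(k, y) = y + k = k + y)
Q = -27 (Q = -11 - 1*16 = -11 - 16 = -27)
t = 4 (t = 9 - (-1 + 6) = 9 - 1*5 = 9 - 5 = 4)
P(r) = -33 (P(r) = -6 - 27 = -33)
P(8)/t = -33/4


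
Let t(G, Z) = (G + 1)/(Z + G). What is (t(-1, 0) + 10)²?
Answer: 100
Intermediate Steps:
t(G, Z) = (1 + G)/(G + Z)
(t(-1, 0) + 10)² = ((1 - 1)/(-1 + 0) + 10)² = (0/(-1) + 10)² = (-1*0 + 10)² = (0 + 10)² = 10² = 100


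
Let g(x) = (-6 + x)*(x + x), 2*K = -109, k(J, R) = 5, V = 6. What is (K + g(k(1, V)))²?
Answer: 16641/4 ≈ 4160.3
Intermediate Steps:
K = -109/2 (K = (½)*(-109) = -109/2 ≈ -54.500)
g(x) = 2*x*(-6 + x) (g(x) = (-6 + x)*(2*x) = 2*x*(-6 + x))
(K + g(k(1, V)))² = (-109/2 + 2*5*(-6 + 5))² = (-109/2 + 2*5*(-1))² = (-109/2 - 10)² = (-129/2)² = 16641/4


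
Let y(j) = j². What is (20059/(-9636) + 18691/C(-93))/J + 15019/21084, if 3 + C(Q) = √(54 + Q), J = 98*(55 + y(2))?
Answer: (-5112171019*I + 3318912491*√39)/(4661517784*(√39 + 3*I)) ≈ 0.50994 - 0.42058*I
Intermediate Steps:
J = 5782 (J = 98*(55 + 2²) = 98*(55 + 4) = 98*59 = 5782)
C(Q) = -3 + √(54 + Q)
(20059/(-9636) + 18691/C(-93))/J + 15019/21084 = (20059/(-9636) + 18691/(-3 + √(54 - 93)))/5782 + 15019/21084 = (20059*(-1/9636) + 18691/(-3 + √(-39)))*(1/5782) + 15019*(1/21084) = (-20059/9636 + 18691/(-3 + I*√39))*(1/5782) + 15019/21084 = (-20059/55715352 + 18691/(5782*(-3 + I*√39))) + 15019/21084 = 3318912491/4661517784 + 18691/(5782*(-3 + I*√39))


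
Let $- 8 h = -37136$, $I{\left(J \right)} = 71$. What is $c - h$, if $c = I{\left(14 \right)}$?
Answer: $-4571$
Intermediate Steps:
$c = 71$
$h = 4642$ ($h = \left(- \frac{1}{8}\right) \left(-37136\right) = 4642$)
$c - h = 71 - 4642 = -4571$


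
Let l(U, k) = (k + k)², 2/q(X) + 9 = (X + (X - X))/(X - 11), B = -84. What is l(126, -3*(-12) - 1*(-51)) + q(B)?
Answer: 23342606/771 ≈ 30276.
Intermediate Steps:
q(X) = 2/(-9 + X/(-11 + X)) (q(X) = 2/(-9 + (X + (X - X))/(X - 11)) = 2/(-9 + (X + 0)/(-11 + X)) = 2/(-9 + X/(-11 + X)))
l(U, k) = 4*k² (l(U, k) = (2*k)² = 4*k²)
l(126, -3*(-12) - 1*(-51)) + q(B) = 4*(-3*(-12) - 1*(-51))² + 2*(11 - 1*(-84))/(-99 + 8*(-84)) = 4*(36 + 51)² + 2*(11 + 84)/(-99 - 672) = 4*87² + 2*95/(-771) = 4*7569 + 2*(-1/771)*95 = 30276 - 190/771 = 23342606/771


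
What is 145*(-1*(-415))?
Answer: 60175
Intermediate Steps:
145*(-1*(-415)) = 145*415 = 60175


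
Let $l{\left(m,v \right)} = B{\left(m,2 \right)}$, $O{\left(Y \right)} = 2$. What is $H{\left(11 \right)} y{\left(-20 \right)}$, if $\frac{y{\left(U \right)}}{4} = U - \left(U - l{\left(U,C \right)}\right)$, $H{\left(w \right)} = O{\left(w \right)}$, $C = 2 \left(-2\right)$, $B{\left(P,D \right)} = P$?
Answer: $-160$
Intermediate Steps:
$C = -4$
$l{\left(m,v \right)} = m$
$H{\left(w \right)} = 2$
$y{\left(U \right)} = 4 U$ ($y{\left(U \right)} = 4 \left(U + \left(U - U\right)\right) = 4 \left(U + 0\right) = 4 U$)
$H{\left(11 \right)} y{\left(-20 \right)} = 2 \cdot 4 \left(-20\right) = 2 \left(-80\right) = -160$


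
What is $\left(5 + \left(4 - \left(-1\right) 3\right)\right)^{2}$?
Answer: $144$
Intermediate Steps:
$\left(5 + \left(4 - \left(-1\right) 3\right)\right)^{2} = \left(5 + \left(4 - -3\right)\right)^{2} = \left(5 + \left(4 + 3\right)\right)^{2} = \left(5 + 7\right)^{2} = 12^{2} = 144$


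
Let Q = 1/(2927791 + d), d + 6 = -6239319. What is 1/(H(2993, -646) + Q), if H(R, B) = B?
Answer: -3311534/2139250965 ≈ -0.0015480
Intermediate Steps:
d = -6239325 (d = -6 - 6239319 = -6239325)
Q = -1/3311534 (Q = 1/(2927791 - 6239325) = 1/(-3311534) = -1/3311534 ≈ -3.0197e-7)
1/(H(2993, -646) + Q) = 1/(-646 - 1/3311534) = 1/(-2139250965/3311534) = -3311534/2139250965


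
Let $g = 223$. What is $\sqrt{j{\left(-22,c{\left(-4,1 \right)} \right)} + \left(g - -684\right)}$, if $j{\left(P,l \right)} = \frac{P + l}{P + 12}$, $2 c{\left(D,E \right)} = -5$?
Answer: $\frac{3 \sqrt{10105}}{10} \approx 30.157$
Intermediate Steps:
$c{\left(D,E \right)} = - \frac{5}{2}$ ($c{\left(D,E \right)} = \frac{1}{2} \left(-5\right) = - \frac{5}{2}$)
$j{\left(P,l \right)} = \frac{P + l}{12 + P}$
$\sqrt{j{\left(-22,c{\left(-4,1 \right)} \right)} + \left(g - -684\right)} = \sqrt{\frac{-22 - \frac{5}{2}}{12 - 22} + \left(223 - -684\right)} = \sqrt{\frac{1}{-10} \left(- \frac{49}{2}\right) + \left(223 + 684\right)} = \sqrt{\left(- \frac{1}{10}\right) \left(- \frac{49}{2}\right) + 907} = \sqrt{\frac{49}{20} + 907} = \sqrt{\frac{18189}{20}} = \frac{3 \sqrt{10105}}{10}$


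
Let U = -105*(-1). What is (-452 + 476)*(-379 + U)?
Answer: -6576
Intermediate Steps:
U = 105
(-452 + 476)*(-379 + U) = (-452 + 476)*(-379 + 105) = 24*(-274) = -6576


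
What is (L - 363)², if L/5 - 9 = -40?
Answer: 268324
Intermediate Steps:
L = -155 (L = 45 + 5*(-40) = 45 - 200 = -155)
(L - 363)² = (-155 - 363)² = (-518)² = 268324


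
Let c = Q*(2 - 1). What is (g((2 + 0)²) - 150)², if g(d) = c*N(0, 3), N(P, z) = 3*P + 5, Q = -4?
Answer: 28900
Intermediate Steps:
c = -4 (c = -4*(2 - 1) = -4*1 = -4)
N(P, z) = 5 + 3*P
g(d) = -20 (g(d) = -4*(5 + 3*0) = -4*(5 + 0) = -4*5 = -20)
(g((2 + 0)²) - 150)² = (-20 - 150)² = (-170)² = 28900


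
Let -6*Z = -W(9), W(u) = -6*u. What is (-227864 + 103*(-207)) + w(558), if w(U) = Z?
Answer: -249194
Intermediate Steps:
Z = -9 (Z = -(-1)*(-6*9)/6 = -(-1)*(-54)/6 = -⅙*54 = -9)
w(U) = -9
(-227864 + 103*(-207)) + w(558) = (-227864 + 103*(-207)) - 9 = (-227864 - 21321) - 9 = -249185 - 9 = -249194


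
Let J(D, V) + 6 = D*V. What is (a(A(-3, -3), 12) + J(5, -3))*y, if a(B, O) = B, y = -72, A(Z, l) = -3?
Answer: 1728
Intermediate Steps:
J(D, V) = -6 + D*V
(a(A(-3, -3), 12) + J(5, -3))*y = (-3 + (-6 + 5*(-3)))*(-72) = (-3 + (-6 - 15))*(-72) = (-3 - 21)*(-72) = -24*(-72) = 1728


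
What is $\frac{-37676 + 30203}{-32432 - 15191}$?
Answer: $\frac{7473}{47623} \approx 0.15692$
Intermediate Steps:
$\frac{-37676 + 30203}{-32432 - 15191} = - \frac{7473}{-47623} = \left(-7473\right) \left(- \frac{1}{47623}\right) = \frac{7473}{47623}$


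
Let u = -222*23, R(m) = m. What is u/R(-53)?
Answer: 5106/53 ≈ 96.340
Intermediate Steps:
u = -5106
u/R(-53) = -5106/(-53) = -5106*(-1/53) = 5106/53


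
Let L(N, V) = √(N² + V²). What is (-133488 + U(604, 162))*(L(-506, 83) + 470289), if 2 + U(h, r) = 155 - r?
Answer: -62782170633 - 667485*√10517 ≈ -6.2851e+10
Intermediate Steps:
U(h, r) = 153 - r (U(h, r) = -2 + (155 - r) = 153 - r)
(-133488 + U(604, 162))*(L(-506, 83) + 470289) = (-133488 + (153 - 1*162))*(√((-506)² + 83²) + 470289) = (-133488 + (153 - 162))*(√(256036 + 6889) + 470289) = (-133488 - 9)*(√262925 + 470289) = -133497*(5*√10517 + 470289) = -133497*(470289 + 5*√10517) = -62782170633 - 667485*√10517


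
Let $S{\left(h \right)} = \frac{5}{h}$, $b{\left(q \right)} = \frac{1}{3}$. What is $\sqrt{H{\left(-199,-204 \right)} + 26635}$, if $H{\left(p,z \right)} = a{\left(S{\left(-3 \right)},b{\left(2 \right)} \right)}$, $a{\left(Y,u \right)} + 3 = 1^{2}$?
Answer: $\sqrt{26633} \approx 163.2$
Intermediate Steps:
$b{\left(q \right)} = \frac{1}{3}$
$a{\left(Y,u \right)} = -2$ ($a{\left(Y,u \right)} = -3 + 1^{2} = -3 + 1 = -2$)
$H{\left(p,z \right)} = -2$
$\sqrt{H{\left(-199,-204 \right)} + 26635} = \sqrt{-2 + 26635} = \sqrt{26633}$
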